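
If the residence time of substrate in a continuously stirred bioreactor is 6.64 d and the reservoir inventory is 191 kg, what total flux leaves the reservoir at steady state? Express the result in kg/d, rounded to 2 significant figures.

F = M / τ = 191 / 6.64 = 28.77 kg/d.

29 kg/d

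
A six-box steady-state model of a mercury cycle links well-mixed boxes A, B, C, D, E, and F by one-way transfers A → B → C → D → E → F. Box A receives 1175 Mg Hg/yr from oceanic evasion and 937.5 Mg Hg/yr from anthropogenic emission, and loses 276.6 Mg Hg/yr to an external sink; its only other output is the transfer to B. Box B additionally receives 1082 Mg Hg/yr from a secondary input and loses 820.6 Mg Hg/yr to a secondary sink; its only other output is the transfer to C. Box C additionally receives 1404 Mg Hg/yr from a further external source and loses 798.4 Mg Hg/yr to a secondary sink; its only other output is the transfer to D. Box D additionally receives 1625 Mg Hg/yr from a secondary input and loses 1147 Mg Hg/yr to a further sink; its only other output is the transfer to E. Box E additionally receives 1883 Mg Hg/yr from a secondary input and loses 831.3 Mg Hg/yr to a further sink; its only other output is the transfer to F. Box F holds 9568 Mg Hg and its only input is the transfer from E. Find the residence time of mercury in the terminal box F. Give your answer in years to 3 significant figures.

Box A: F(A→B) = (1175 + 937.5) − 276.6 = 1835.9 Mg Hg/yr.
Box B: F(B→C) = (1835.9 + 1082) − 820.6 = 2097.3 Mg Hg/yr.
Box C: F(C→D) = (2097.3 + 1404) − 798.4 = 2702.9 Mg Hg/yr.
Box D: F(D→E) = (2702.9 + 1625) − 1147 = 3180.9 Mg Hg/yr.
Box E: F(E→F) = (3180.9 + 1883) − 831.3 = 4232.6 Mg Hg/yr.
Box F throughput = its input = 4232.6 Mg Hg/yr; τ = 9568 / 4232.6 = 2.261 yr.

2.26 yr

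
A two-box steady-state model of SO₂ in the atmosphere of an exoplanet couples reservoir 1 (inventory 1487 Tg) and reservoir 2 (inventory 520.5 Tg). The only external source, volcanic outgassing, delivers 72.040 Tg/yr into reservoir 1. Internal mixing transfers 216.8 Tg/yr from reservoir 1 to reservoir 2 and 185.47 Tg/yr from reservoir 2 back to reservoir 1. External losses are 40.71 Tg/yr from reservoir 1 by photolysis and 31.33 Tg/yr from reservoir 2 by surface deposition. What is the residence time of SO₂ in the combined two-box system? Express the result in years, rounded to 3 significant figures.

27.9 yr

For the system as a whole, the A↔B exchange is internal and contributes nothing to the throughput; only the external sinks remove mass.
M_total = 1487 + 520.5 = 2007.5 Tg.
ΣF_external_out = 40.71 + 31.33 = 72.040 Tg/yr.
τ = M_total / ΣF_ext = 2007.5 / 72.040 = 27.87 yr.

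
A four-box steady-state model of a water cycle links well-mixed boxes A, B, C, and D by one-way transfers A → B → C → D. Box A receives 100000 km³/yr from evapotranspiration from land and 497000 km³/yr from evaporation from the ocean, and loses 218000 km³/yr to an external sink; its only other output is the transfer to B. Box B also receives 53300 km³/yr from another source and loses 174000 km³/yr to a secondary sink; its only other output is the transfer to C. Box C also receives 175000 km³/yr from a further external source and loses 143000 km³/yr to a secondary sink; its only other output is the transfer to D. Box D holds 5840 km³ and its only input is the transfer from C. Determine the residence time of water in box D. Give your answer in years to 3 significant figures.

Box A: F(A→B) = (100000 + 497000) − 218000 = 379000 km³/yr.
Box B: F(B→C) = (379000 + 53300) − 174000 = 258300 km³/yr.
Box C: F(C→D) = (258300 + 175000) − 143000 = 290300 km³/yr.
Box D throughput = its input = 290300 km³/yr; τ = 5840 / 290300 = 0.02012 yr.

0.0201 yr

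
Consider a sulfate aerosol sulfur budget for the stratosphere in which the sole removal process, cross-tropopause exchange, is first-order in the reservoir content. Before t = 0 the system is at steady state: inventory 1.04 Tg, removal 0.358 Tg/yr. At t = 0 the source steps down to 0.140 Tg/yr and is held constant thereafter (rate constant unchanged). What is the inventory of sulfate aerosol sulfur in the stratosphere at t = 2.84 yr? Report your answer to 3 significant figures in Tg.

The sink rate constant is k = F₀/M₀ = 0.358/1.04 = 0.3442 yr⁻¹.
Solving dM/dt = F₁ − kM with M(0) = M₀ gives M(t) = F₁/k + (M₀ − F₁/k)·e^(−kt).
F₁/k = 0.140/0.3442 = 0.40670 Tg; kt = 0.3442 × 2.84 = 0.9776, e^(−kt) = 0.3762.
M(2.84) = 0.40670 + (1.04 − 0.40670) × 0.3762 = 0.40670 + 0.2383 = 0.64495 Tg.

0.645 Tg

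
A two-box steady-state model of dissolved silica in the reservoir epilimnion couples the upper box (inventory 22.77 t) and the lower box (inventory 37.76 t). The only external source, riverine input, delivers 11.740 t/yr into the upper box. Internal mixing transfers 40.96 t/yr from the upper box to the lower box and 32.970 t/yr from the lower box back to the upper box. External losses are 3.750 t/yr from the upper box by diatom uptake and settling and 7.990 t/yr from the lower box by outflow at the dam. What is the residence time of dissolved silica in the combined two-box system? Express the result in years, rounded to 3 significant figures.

5.16 yr

For the system as a whole, the A↔B exchange is internal and contributes nothing to the throughput; only the external sinks remove mass.
M_total = 22.77 + 37.76 = 60.530 t.
ΣF_external_out = 3.750 + 7.990 = 11.740 t/yr.
τ = M_total / ΣF_ext = 60.530 / 11.740 = 5.156 yr.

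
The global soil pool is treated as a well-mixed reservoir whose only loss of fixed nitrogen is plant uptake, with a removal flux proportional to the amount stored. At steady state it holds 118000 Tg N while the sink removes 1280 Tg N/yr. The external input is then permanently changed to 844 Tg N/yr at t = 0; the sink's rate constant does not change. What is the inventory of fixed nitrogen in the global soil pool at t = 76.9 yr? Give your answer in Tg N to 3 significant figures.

95300 Tg N

Residence time τ = M₀/F₀ = 92.19 yr. The eventual steady state is M_∞ = M₀·(F₁/F₀) = 118000 × 844/1280 = 77806 Tg N.
The anomaly ΔM(t) = M(t) − M_∞ decays as ΔM₀·e^(−t/τ) with ΔM₀ = 118000 − 77806 = 40190 Tg N.
At t = 76.9 yr, e^(−t/τ) = e^(−0.8342) = 0.4342, so ΔM = 17450 Tg N and M = 77806 + 17450 = 95260 Tg N.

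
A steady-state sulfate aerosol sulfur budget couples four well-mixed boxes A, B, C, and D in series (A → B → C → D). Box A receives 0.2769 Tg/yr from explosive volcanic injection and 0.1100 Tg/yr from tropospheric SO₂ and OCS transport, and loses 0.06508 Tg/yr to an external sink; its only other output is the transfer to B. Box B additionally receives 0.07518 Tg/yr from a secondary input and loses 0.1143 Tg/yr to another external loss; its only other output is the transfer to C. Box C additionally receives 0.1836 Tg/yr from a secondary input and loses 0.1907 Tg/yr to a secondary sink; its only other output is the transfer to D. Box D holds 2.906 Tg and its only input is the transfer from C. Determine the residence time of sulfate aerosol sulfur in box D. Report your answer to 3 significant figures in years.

Box A: F(A→B) = (0.2769 + 0.1100) − 0.06508 = 0.32182 Tg/yr.
Box B: F(B→C) = (0.32182 + 0.07518) − 0.1143 = 0.28270 Tg/yr.
Box C: F(C→D) = (0.28270 + 0.1836) − 0.1907 = 0.27560 Tg/yr.
Box D throughput = its input = 0.27560 Tg/yr; τ = 2.906 / 0.27560 = 10.54 yr.

10.5 yr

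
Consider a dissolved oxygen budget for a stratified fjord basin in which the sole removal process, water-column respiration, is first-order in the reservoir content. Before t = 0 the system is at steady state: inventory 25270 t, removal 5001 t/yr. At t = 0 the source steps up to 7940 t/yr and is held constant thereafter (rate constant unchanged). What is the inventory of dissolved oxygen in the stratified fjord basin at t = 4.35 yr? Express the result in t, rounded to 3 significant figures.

33800 t

τ = M₀/F₀ = 25270/5001 = 5.053 yr; rate constant k = 1/τ.
New steady state M_∞ = F₁/k = F₁·τ = 7940 × 5.053 = 40121 t.
M(t) = M_∞ + (M₀ − M_∞)·e^(−t/τ); t/τ = 4.35/5.053 = 0.8609, so e^(−t/τ) = 0.4228.
M(t) = 40121 − 14850 × 0.4228 = 33842 t.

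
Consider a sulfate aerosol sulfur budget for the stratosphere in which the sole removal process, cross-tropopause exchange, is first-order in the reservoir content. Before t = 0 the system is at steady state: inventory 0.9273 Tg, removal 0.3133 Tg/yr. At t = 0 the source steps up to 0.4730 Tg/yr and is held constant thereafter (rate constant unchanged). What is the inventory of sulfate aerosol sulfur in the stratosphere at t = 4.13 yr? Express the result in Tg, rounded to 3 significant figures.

1.28 Tg

τ = M₀/F₀ = 0.9273/0.3133 = 2.960 yr; rate constant k = 1/τ.
New steady state M_∞ = F₁/k = F₁·τ = 0.4730 × 2.960 = 1.4000 Tg.
M(t) = M_∞ + (M₀ − M_∞)·e^(−t/τ); t/τ = 4.13/2.960 = 1.395, so e^(−t/τ) = 0.2477.
M(t) = 1.4000 − 0.4727 × 0.2477 = 1.2829 Tg.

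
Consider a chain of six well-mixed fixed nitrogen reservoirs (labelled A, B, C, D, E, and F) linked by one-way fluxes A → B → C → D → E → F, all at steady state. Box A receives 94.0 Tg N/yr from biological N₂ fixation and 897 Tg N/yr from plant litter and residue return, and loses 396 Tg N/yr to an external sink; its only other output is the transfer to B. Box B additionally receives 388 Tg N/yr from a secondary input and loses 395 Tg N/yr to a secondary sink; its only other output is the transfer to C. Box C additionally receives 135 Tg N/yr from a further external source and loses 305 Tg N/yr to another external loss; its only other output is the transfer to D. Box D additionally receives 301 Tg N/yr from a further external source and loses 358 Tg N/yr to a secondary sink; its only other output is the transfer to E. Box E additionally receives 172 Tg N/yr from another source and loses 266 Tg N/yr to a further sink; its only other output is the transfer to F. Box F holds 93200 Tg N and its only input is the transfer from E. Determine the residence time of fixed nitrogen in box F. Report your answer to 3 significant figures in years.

Box A: F(A→B) = (94.0 + 897) − 396 = 595.00 Tg N/yr.
Box B: F(B→C) = (595.00 + 388) − 395 = 588.00 Tg N/yr.
Box C: F(C→D) = (588.00 + 135) − 305 = 418.00 Tg N/yr.
Box D: F(D→E) = (418.00 + 301) − 358 = 361.00 Tg N/yr.
Box E: F(E→F) = (361.00 + 172) − 266 = 267.00 Tg N/yr.
Box F throughput = its input = 267.00 Tg N/yr; τ = 93200 / 267.00 = 349.1 yr.

349 yr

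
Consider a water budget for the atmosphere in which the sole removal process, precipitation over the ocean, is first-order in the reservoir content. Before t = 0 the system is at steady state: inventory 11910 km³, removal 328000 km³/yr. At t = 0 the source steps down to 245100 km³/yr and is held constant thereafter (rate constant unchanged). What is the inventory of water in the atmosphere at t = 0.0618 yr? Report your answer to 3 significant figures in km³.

Residence time τ = M₀/F₀ = 0.03631 yr. The eventual steady state is M_∞ = M₀·(F₁/F₀) = 11910 × 245100/328000 = 8899.8 km³.
The anomaly ΔM(t) = M(t) − M_∞ decays as ΔM₀·e^(−t/τ) with ΔM₀ = 11910 − 8899.8 = 3010 km³.
At t = 0.0618 yr, e^(−t/τ) = e^(−1.702) = 0.1823, so ΔM = 548.8 km³ and M = 8899.8 + 548.8 = 9448.7 km³.

9450 km³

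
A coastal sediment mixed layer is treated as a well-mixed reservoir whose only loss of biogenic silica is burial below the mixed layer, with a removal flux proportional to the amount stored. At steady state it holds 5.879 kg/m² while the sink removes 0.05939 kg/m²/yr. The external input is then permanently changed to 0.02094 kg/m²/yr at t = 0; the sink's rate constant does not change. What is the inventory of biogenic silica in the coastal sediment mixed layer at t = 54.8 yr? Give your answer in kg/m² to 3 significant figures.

4.26 kg/m²

Residence time τ = M₀/F₀ = 98.99 yr. The eventual steady state is M_∞ = M₀·(F₁/F₀) = 5.879 × 0.02094/0.05939 = 2.0728 kg/m².
The anomaly ΔM(t) = M(t) − M_∞ decays as ΔM₀·e^(−t/τ) with ΔM₀ = 5.879 − 2.0728 = 3.806 kg/m².
At t = 54.8 yr, e^(−t/τ) = e^(−0.5536) = 0.5749, so ΔM = 2.188 kg/m² and M = 2.0728 + 2.188 = 4.2609 kg/m².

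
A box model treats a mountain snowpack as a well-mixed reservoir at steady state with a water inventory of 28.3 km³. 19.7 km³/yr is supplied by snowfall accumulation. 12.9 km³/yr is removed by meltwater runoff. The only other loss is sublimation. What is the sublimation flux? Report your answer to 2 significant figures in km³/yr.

At steady state ΣF_in = ΣF_out.
ΣF_in = 19.700 km³/yr.
Sublimation flux = ΣF_in − (12.9) = 19.700 − 12.90 = 6.800 km³/yr.

6.8 km³/yr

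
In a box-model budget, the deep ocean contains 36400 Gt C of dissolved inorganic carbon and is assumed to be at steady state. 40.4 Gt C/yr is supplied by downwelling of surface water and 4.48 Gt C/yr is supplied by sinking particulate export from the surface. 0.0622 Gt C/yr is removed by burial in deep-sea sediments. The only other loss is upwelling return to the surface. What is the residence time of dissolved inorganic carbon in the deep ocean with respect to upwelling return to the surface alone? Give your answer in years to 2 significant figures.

810 yr

At steady state ΣF_in = ΣF_out.
ΣF_in = 40.4 + 4.48 = 44.880 Gt C/yr.
Upwelling return to the surface flux = ΣF_in − (0.0622) = 44.880 − 0.06220 = 44.82 Gt C/yr.
τ = M / F = 36400 / 44.82 = 812.2 yr.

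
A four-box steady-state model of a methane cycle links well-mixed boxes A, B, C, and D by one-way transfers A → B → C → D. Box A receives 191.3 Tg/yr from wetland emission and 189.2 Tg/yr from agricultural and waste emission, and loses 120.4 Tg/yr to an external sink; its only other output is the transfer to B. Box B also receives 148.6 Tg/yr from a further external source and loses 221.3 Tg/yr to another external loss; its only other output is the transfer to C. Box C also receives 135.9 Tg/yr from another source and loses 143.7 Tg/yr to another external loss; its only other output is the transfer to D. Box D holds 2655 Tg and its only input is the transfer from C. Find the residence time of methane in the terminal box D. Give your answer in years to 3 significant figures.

14.8 yr

Box A: F(A→B) = (191.3 + 189.2) − 120.4 = 260.10 Tg/yr.
Box B: F(B→C) = (260.10 + 148.6) − 221.3 = 187.40 Tg/yr.
Box C: F(C→D) = (187.40 + 135.9) − 143.7 = 179.60 Tg/yr.
Box D throughput = its input = 179.60 Tg/yr; τ = 2655 / 179.60 = 14.78 yr.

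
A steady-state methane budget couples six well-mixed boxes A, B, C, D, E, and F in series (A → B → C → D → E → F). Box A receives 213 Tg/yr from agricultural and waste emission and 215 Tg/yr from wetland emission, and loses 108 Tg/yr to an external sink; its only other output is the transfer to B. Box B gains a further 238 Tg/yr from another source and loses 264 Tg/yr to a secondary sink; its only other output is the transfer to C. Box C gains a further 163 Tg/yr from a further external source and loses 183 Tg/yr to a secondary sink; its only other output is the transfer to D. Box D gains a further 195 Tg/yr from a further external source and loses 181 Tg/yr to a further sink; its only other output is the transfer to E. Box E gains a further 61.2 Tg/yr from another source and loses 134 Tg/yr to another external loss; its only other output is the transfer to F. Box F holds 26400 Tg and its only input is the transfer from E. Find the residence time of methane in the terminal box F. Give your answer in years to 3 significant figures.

123 yr

Box A: F(A→B) = (213 + 215) − 108 = 320.00 Tg/yr.
Box B: F(B→C) = (320.00 + 238) − 264 = 294.00 Tg/yr.
Box C: F(C→D) = (294.00 + 163) − 183 = 274.00 Tg/yr.
Box D: F(D→E) = (274.00 + 195) − 181 = 288.00 Tg/yr.
Box E: F(E→F) = (288.00 + 61.2) − 134 = 215.20 Tg/yr.
Box F throughput = its input = 215.20 Tg/yr; τ = 26400 / 215.20 = 122.7 yr.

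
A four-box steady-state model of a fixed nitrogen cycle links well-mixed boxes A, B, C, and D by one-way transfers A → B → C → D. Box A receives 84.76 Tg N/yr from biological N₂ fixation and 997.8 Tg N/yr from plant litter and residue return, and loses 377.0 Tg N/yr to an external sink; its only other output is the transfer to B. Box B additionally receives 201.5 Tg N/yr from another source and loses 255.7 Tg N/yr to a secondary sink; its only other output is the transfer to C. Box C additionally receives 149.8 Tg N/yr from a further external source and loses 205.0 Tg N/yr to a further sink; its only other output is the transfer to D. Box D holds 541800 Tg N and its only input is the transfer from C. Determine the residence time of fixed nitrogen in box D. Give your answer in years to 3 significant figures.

Box A: F(A→B) = (84.76 + 997.8) − 377.0 = 705.56 Tg N/yr.
Box B: F(B→C) = (705.56 + 201.5) − 255.7 = 651.36 Tg N/yr.
Box C: F(C→D) = (651.36 + 149.8) − 205.0 = 596.16 Tg N/yr.
Box D throughput = its input = 596.16 Tg N/yr; τ = 541800 / 596.16 = 908.8 yr.

909 yr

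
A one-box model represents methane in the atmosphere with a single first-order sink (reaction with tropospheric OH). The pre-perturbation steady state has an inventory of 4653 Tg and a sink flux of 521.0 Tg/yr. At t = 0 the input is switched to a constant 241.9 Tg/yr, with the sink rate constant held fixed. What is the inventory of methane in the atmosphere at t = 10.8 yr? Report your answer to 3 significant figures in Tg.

2900 Tg

The sink rate constant is k = F₀/M₀ = 521.0/4653 = 0.1120 yr⁻¹.
Solving dM/dt = F₁ − kM with M(0) = M₀ gives M(t) = F₁/k + (M₀ − F₁/k)·e^(−kt).
F₁/k = 241.9/0.1120 = 2160.4 Tg; kt = 0.1120 × 10.8 = 1.209, e^(−kt) = 0.2984.
M(10.8) = 2160.4 + (4653 − 2160.4) × 0.2984 = 2160.4 + 743.8 = 2904.2 Tg.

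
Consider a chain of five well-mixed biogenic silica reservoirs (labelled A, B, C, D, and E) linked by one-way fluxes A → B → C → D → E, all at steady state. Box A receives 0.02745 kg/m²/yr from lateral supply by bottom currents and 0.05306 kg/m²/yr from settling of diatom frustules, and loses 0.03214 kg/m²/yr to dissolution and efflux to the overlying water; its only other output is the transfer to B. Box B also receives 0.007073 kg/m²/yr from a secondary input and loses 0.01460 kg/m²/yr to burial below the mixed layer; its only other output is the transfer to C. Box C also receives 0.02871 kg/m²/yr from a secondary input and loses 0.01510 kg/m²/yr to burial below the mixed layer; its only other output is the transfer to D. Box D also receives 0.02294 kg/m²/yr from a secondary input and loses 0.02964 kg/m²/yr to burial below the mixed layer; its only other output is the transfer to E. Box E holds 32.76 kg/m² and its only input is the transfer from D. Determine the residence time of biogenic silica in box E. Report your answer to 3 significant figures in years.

686 yr

Box A: F(A→B) = (0.02745 + 0.05306) − 0.03214 = 0.048370 kg/m²/yr.
Box B: F(B→C) = (0.048370 + 0.007073) − 0.01460 = 0.040843 kg/m²/yr.
Box C: F(C→D) = (0.040843 + 0.02871) − 0.01510 = 0.054453 kg/m²/yr.
Box D: F(D→E) = (0.054453 + 0.02294) − 0.02964 = 0.047753 kg/m²/yr.
Box E throughput = its input = 0.047753 kg/m²/yr; τ = 32.76 / 0.047753 = 686.0 yr.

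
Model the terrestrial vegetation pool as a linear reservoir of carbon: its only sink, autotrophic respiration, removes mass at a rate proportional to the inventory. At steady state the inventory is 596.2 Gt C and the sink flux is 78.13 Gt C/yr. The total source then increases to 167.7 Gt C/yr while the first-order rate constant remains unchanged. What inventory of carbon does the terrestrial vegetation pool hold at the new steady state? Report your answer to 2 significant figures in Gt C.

Rate constant k = F/M = 78.13 / 596.2 = 0.1310 yr⁻¹.
At the new steady state, source = k·M_new ⇒ M_new = 167.7 / 0.1310 = 1280 Gt C.
(Equivalently M_new = M × F_new/F_old = 596.2 × 167.7/78.13.)

1300 Gt C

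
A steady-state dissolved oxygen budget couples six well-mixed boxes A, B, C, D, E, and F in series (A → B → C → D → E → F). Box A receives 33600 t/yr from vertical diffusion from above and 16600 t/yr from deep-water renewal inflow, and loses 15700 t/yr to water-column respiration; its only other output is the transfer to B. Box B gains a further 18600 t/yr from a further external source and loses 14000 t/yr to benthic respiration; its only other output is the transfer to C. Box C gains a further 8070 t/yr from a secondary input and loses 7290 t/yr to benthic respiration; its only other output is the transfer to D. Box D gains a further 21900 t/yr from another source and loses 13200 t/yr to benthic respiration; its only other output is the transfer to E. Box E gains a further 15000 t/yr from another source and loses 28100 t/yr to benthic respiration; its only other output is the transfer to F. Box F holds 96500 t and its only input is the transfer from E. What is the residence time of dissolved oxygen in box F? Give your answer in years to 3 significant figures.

Box A: F(A→B) = (33600 + 16600) − 15700 = 34500 t/yr.
Box B: F(B→C) = (34500 + 18600) − 14000 = 39100 t/yr.
Box C: F(C→D) = (39100 + 8070) − 7290 = 39880 t/yr.
Box D: F(D→E) = (39880 + 21900) − 13200 = 48580 t/yr.
Box E: F(E→F) = (48580 + 15000) − 28100 = 35480 t/yr.
Box F throughput = its input = 35480 t/yr; τ = 96500 / 35480 = 2.720 yr.

2.72 yr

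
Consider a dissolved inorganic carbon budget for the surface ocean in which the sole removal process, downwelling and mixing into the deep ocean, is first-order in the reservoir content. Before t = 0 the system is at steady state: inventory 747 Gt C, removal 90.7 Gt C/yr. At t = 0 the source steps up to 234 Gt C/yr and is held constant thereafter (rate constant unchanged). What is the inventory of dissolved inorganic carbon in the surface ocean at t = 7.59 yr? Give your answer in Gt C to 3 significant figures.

τ = M₀/F₀ = 747/90.7 = 8.236 yr; rate constant k = 1/τ.
New steady state M_∞ = F₁/k = F₁·τ = 234 × 8.236 = 1927.2 Gt C.
M(t) = M_∞ + (M₀ − M_∞)·e^(−t/τ); t/τ = 7.59/8.236 = 0.9216, so e^(−t/τ) = 0.3979.
M(t) = 1927.2 − 1180 × 0.3979 = 1457.6 Gt C.

1460 Gt C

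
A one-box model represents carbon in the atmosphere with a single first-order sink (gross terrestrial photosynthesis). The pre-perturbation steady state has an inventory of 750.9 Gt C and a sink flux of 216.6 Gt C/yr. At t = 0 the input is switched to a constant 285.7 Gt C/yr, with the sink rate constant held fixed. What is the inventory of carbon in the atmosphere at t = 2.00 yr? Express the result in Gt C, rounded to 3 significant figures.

Residence time τ = M₀/F₀ = 3.467 yr. The eventual steady state is M_∞ = M₀·(F₁/F₀) = 750.9 × 285.7/216.6 = 990.45 Gt C.
The anomaly ΔM(t) = M(t) − M_∞ decays as ΔM₀·e^(−t/τ) with ΔM₀ = 750.9 − 990.45 = −239.6 Gt C.
At t = 2.00 yr, e^(−t/τ) = e^(−0.5769) = 0.5616, so ΔM = −134.5 Gt C and M = 990.45 − 134.5 = 855.91 Gt C.

856 Gt C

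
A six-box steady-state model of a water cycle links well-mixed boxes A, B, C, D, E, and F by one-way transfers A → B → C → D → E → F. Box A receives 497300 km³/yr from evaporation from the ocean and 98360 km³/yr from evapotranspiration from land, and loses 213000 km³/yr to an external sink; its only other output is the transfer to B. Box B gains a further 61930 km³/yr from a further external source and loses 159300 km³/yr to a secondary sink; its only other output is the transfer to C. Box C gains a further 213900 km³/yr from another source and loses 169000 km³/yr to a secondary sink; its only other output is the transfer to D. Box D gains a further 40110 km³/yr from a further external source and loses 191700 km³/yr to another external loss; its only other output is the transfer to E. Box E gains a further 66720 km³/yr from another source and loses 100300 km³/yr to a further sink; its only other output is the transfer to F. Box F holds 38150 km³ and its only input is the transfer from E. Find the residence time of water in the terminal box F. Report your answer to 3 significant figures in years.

Box A: F(A→B) = (497300 + 98360) − 213000 = 382660 km³/yr.
Box B: F(B→C) = (382660 + 61930) − 159300 = 285290 km³/yr.
Box C: F(C→D) = (285290 + 213900) − 169000 = 330190 km³/yr.
Box D: F(D→E) = (330190 + 40110) − 191700 = 178600 km³/yr.
Box E: F(E→F) = (178600 + 66720) − 100300 = 145020 km³/yr.
Box F throughput = its input = 145020 km³/yr; τ = 38150 / 145020 = 0.2631 yr.

0.263 yr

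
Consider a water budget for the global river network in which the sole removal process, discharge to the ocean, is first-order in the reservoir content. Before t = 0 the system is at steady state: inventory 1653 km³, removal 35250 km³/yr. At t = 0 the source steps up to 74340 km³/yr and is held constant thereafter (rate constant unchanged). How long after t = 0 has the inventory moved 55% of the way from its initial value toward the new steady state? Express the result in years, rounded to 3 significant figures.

0.0374 yr

τ = M₀/F₀ = 1653/35250 = 0.04689 yr.
The remaining gap fraction is e^(−t/τ); 55% covered ⇒ e^(−t/τ) = 0.450.
t = −τ ln(0.450) = 0.04689 × 0.7985 = 0.03744 yr.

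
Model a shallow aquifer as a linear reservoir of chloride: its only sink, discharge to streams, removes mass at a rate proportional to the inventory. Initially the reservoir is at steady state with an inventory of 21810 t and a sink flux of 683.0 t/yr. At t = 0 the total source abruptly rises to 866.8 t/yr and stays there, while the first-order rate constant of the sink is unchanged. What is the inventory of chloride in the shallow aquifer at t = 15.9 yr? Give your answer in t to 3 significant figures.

24100 t

Residence time τ = M₀/F₀ = 31.93 yr. The eventual steady state is M_∞ = M₀·(F₁/F₀) = 21810 × 866.8/683.0 = 27679 t.
The anomaly ΔM(t) = M(t) − M_∞ decays as ΔM₀·e^(−t/τ) with ΔM₀ = 21810 − 27679 = −5869 t.
At t = 15.9 yr, e^(−t/τ) = e^(−0.4979) = 0.6078, so ΔM = −3567 t and M = 27679 − 3567 = 24112 t.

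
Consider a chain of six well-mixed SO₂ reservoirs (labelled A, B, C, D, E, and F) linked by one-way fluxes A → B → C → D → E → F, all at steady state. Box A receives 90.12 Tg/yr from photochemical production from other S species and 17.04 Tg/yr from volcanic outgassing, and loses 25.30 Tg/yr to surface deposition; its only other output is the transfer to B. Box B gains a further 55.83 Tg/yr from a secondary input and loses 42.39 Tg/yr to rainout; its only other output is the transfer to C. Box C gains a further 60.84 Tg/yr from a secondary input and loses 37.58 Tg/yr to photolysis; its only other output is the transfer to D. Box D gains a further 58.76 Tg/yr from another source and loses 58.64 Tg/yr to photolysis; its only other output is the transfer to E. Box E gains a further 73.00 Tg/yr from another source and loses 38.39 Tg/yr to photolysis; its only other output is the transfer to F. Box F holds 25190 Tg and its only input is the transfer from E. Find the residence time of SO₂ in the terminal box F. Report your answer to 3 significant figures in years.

164 yr

Box A: F(A→B) = (90.12 + 17.04) − 25.30 = 81.860 Tg/yr.
Box B: F(B→C) = (81.860 + 55.83) − 42.39 = 95.300 Tg/yr.
Box C: F(C→D) = (95.300 + 60.84) − 37.58 = 118.56 Tg/yr.
Box D: F(D→E) = (118.56 + 58.76) − 58.64 = 118.68 Tg/yr.
Box E: F(E→F) = (118.68 + 73.00) − 38.39 = 153.29 Tg/yr.
Box F throughput = its input = 153.29 Tg/yr; τ = 25190 / 153.29 = 164.3 yr.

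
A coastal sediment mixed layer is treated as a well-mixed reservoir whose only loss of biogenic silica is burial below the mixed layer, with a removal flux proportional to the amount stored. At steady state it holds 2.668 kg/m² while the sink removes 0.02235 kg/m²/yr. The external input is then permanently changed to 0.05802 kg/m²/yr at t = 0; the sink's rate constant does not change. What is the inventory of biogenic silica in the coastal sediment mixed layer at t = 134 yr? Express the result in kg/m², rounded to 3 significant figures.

τ = M₀/F₀ = 2.668/0.02235 = 119.4 yr; rate constant k = 1/τ.
New steady state M_∞ = F₁/k = F₁·τ = 0.05802 × 119.4 = 6.9261 kg/m².
M(t) = M_∞ + (M₀ − M_∞)·e^(−t/τ); t/τ = 134/119.4 = 1.123, so e^(−t/τ) = 0.3255.
M(t) = 6.9261 − 4.258 × 0.3255 = 5.5402 kg/m².

5.54 kg/m²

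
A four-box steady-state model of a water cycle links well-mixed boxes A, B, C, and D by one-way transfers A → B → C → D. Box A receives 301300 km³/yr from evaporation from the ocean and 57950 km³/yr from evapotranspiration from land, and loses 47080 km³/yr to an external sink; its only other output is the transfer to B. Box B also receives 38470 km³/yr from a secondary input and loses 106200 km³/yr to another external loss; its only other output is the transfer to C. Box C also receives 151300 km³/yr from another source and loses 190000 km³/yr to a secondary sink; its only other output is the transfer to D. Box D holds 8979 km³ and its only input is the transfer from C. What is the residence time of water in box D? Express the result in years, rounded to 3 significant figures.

Box A: F(A→B) = (301300 + 57950) − 47080 = 312170 km³/yr.
Box B: F(B→C) = (312170 + 38470) − 106200 = 244440 km³/yr.
Box C: F(C→D) = (244440 + 151300) − 190000 = 205740 km³/yr.
Box D throughput = its input = 205740 km³/yr; τ = 8979 / 205740 = 0.04364 yr.

0.0436 yr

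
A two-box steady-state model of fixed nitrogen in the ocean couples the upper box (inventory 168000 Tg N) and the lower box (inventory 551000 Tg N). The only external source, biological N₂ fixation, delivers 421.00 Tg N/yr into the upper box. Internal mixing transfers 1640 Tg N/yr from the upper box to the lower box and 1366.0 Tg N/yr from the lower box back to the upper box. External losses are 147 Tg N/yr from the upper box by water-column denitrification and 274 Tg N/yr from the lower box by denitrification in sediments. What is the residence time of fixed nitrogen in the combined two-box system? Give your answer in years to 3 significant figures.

For the system as a whole, the A↔B exchange is internal and contributes nothing to the throughput; only the external sinks remove mass.
M_total = 168000 + 551000 = 719000 Tg N.
ΣF_external_out = 147 + 274 = 421.00 Tg N/yr.
τ = M_total / ΣF_ext = 719000 / 421.00 = 1708 yr.

1710 yr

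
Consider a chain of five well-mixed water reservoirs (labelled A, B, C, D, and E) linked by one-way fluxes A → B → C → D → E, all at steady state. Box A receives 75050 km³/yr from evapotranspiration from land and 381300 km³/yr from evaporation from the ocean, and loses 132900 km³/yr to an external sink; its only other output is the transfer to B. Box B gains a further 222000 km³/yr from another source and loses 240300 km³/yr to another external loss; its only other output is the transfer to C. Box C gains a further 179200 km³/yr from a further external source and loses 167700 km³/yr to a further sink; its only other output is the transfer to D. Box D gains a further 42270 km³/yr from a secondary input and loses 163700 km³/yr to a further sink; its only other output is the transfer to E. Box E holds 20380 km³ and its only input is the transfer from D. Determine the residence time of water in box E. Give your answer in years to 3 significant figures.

0.104 yr

Box A: F(A→B) = (75050 + 381300) − 132900 = 323450 km³/yr.
Box B: F(B→C) = (323450 + 222000) − 240300 = 305150 km³/yr.
Box C: F(C→D) = (305150 + 179200) − 167700 = 316650 km³/yr.
Box D: F(D→E) = (316650 + 42270) − 163700 = 195220 km³/yr.
Box E throughput = its input = 195220 km³/yr; τ = 20380 / 195220 = 0.1044 yr.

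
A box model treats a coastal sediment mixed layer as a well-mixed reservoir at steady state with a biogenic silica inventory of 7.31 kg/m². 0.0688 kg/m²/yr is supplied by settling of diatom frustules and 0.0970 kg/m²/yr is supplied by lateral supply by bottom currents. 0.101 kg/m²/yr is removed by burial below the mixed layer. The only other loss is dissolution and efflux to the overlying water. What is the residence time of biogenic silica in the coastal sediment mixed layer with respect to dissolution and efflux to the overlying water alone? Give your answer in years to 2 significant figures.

110 yr

At steady state ΣF_in = ΣF_out.
ΣF_in = 0.0688 + 0.0970 = 0.16580 kg/m²/yr.
Dissolution and efflux to the overlying water flux = ΣF_in − (0.101) = 0.16580 − 0.1010 = 0.06480 kg/m²/yr.
τ = M / F = 7.31 / 0.06480 = 112.8 yr.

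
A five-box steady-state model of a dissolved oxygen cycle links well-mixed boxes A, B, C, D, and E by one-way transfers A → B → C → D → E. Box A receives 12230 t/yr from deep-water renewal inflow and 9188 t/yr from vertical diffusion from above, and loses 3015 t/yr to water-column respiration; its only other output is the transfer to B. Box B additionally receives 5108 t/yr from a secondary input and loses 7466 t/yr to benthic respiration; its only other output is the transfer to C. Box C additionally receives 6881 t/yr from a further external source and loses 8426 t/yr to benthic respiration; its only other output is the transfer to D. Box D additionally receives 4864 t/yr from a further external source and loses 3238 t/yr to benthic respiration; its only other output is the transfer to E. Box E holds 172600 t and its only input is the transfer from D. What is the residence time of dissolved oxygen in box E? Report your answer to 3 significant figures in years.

Box A: F(A→B) = (12230 + 9188) − 3015 = 18403 t/yr.
Box B: F(B→C) = (18403 + 5108) − 7466 = 16045 t/yr.
Box C: F(C→D) = (16045 + 6881) − 8426 = 14500 t/yr.
Box D: F(D→E) = (14500 + 4864) − 3238 = 16126 t/yr.
Box E throughput = its input = 16126 t/yr; τ = 172600 / 16126 = 10.70 yr.

10.7 yr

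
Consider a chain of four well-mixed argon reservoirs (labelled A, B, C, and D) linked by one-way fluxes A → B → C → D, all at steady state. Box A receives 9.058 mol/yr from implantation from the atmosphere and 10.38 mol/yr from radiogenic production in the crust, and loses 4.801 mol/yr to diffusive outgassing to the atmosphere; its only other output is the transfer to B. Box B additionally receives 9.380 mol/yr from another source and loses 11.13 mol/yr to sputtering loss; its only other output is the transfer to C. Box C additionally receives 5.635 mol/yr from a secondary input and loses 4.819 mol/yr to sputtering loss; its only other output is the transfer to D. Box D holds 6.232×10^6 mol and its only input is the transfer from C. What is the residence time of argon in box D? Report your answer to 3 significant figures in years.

Box A: F(A→B) = (9.058 + 10.38) − 4.801 = 14.637 mol/yr.
Box B: F(B→C) = (14.637 + 9.380) − 11.13 = 12.887 mol/yr.
Box C: F(C→D) = (12.887 + 5.635) − 4.819 = 13.703 mol/yr.
Box D throughput = its input = 13.703 mol/yr; τ = 6.232×10^6 / 13.703 = 454800 yr.

455000 yr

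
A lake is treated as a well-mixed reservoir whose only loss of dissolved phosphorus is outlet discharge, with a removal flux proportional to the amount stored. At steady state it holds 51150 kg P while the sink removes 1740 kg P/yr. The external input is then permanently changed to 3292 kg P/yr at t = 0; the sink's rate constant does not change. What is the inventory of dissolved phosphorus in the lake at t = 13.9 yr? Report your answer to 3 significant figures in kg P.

The sink rate constant is k = F₀/M₀ = 1740/51150 = 0.03402 yr⁻¹.
Solving dM/dt = F₁ − kM with M(0) = M₀ gives M(t) = F₁/k + (M₀ − F₁/k)·e^(−kt).
F₁/k = 3292/0.03402 = 96773 kg P; kt = 0.03402 × 13.9 = 0.4728, e^(−kt) = 0.6232.
M(13.9) = 96773 + (51150 − 96773) × 0.6232 = 96773 − 28430 = 68340 kg P.

68300 kg P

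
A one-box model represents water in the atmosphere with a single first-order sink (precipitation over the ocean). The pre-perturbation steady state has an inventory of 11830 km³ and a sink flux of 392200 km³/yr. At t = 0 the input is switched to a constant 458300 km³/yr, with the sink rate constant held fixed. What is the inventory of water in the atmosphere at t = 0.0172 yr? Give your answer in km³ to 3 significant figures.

12700 km³

The sink rate constant is k = F₀/M₀ = 392200/11830 = 33.15 yr⁻¹.
Solving dM/dt = F₁ − kM with M(0) = M₀ gives M(t) = F₁/k + (M₀ − F₁/k)·e^(−kt).
F₁/k = 458300/33.15 = 13824 km³; kt = 33.15 × 0.0172 = 0.5702, e^(−kt) = 0.5654.
M(0.0172) = 13824 + (11830 − 13824) × 0.5654 = 13824 − 1127 = 12697 km³.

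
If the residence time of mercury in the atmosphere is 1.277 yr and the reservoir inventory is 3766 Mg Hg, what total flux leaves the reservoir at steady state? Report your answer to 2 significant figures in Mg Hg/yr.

F = M / τ = 3766 / 1.277 = 2949 Mg Hg/yr.

2900 Mg Hg/yr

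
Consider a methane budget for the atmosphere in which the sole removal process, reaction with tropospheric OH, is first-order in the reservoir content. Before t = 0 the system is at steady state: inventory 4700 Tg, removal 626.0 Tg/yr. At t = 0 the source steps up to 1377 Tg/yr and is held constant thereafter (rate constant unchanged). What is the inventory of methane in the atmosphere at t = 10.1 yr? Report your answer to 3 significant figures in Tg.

8870 Tg

The sink rate constant is k = F₀/M₀ = 626.0/4700 = 0.1332 yr⁻¹.
Solving dM/dt = F₁ − kM with M(0) = M₀ gives M(t) = F₁/k + (M₀ − F₁/k)·e^(−kt).
F₁/k = 1377/0.1332 = 10338 Tg; kt = 0.1332 × 10.1 = 1.345, e^(−kt) = 0.2605.
M(10.1) = 10338 + (4700 − 10338) × 0.2605 = 10338 − 1469 = 8869.8 Tg.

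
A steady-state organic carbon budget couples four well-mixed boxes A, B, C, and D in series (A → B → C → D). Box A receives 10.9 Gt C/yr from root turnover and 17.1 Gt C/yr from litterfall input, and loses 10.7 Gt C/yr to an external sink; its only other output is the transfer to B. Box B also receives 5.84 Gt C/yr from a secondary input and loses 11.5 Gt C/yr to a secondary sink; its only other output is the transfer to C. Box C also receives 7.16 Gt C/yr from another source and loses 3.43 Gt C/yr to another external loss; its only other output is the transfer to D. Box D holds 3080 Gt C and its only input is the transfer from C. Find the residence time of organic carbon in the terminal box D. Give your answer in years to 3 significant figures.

200 yr

Box A: F(A→B) = (10.9 + 17.1) − 10.7 = 17.300 Gt C/yr.
Box B: F(B→C) = (17.300 + 5.84) − 11.5 = 11.640 Gt C/yr.
Box C: F(C→D) = (11.640 + 7.16) − 3.43 = 15.370 Gt C/yr.
Box D throughput = its input = 15.370 Gt C/yr; τ = 3080 / 15.370 = 200.4 yr.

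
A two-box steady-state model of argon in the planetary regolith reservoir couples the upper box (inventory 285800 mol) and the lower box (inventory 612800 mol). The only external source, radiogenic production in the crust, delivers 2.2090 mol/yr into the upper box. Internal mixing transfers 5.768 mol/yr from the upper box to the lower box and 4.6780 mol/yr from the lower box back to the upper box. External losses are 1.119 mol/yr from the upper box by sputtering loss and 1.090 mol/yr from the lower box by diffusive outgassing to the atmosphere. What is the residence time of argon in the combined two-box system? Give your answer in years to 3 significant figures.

407000 yr

For the system as a whole, the A↔B exchange is internal and contributes nothing to the throughput; only the external sinks remove mass.
M_total = 285800 + 612800 = 898600 mol.
ΣF_external_out = 1.119 + 1.090 = 2.2090 mol/yr.
τ = M_total / ΣF_ext = 898600 / 2.2090 = 406800 yr.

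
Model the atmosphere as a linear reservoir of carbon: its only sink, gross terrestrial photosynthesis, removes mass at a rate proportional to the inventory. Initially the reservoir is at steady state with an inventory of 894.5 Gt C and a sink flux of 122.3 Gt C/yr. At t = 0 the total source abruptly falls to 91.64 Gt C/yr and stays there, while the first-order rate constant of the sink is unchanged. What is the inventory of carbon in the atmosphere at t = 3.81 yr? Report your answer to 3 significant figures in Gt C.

τ = M₀/F₀ = 894.5/122.3 = 7.314 yr; rate constant k = 1/τ.
New steady state M_∞ = F₁/k = F₁·τ = 91.64 × 7.314 = 670.25 Gt C.
M(t) = M_∞ + (M₀ − M_∞)·e^(−t/τ); t/τ = 3.81/7.314 = 0.5209, so e^(−t/τ) = 0.5940.
M(t) = 670.25 + 224.2 × 0.5940 = 803.45 Gt C.

803 Gt C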